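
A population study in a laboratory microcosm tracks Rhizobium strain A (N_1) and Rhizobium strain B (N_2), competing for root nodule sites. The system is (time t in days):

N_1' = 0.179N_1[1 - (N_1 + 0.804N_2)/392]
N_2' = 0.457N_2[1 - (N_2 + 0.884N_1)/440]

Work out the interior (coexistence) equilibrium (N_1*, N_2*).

Setting both brackets to zero gives the nullclines N_1 + 0.804N_2 = 392 and 0.884N_1 + N_2 = 440.
Substituting N_2 = 440 - 0.884N_1 into the first: N_1(1 - 0.804·0.884) = 392 - 0.804·440.
So N_1* = 38.2/0.289 = 132, and then N_2* = 440 - 0.884·132 = 323.

N_1* ≈ 132, N_2* ≈ 323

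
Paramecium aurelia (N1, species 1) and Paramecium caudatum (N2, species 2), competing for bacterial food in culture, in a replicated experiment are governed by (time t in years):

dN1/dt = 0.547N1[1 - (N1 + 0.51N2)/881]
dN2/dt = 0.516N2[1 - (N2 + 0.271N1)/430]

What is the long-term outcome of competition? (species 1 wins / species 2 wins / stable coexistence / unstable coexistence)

stable coexistence

Compare the nullcline intercepts: K1/α12 = 881/0.51 = 1730 > K2 = 430; K2/α21 = 430/0.271 = 1590 > K1 = 881.
Since both inequalities hold, each species can invade when rare, so the interior equilibrium is stable.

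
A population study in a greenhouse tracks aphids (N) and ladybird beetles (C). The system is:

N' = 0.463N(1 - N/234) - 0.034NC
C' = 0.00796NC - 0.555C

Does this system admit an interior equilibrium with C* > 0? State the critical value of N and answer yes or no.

The predator equation gives dC/dt > 0 only when N > 0.555/0.00796 = 69.7.
Without the predator, N → K = 234. Since 234 > 69.7, the predator can invade and persist.

Threshold N = 69.7; K > 69.7, so yes, the predator persists.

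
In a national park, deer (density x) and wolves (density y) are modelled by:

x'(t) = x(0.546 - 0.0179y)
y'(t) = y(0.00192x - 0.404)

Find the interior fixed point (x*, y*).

Set dy/dt = 0 with y > 0: 0.00192x - 0.404 = 0, so x* = 0.404/0.00192 = 210.
Set dx/dt = 0 with x > 0: 0.546 - 0.0179y = 0, so y* = 0.546/0.0179 = 30.5.

x* ≈ 210, y* ≈ 30.5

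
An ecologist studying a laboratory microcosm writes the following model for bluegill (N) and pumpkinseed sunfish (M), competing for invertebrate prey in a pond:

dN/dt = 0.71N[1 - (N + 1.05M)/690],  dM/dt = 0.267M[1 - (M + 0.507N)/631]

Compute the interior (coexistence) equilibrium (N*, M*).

N* ≈ 58.7, M* ≈ 601

Setting both brackets to zero gives the nullclines N + 1.05M = 690 and 0.507N + M = 631.
Substituting M = 631 - 0.507N into the first: N(1 - 1.05·0.507) = 690 - 1.05·631.
So N* = 27.4/0.468 = 58.7, and then M* = 631 - 0.507·58.7 = 601.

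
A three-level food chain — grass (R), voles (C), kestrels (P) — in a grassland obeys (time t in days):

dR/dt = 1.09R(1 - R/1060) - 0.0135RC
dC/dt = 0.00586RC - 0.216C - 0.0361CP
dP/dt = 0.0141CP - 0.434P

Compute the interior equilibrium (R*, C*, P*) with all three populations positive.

R* ≈ 656, C* ≈ 30.8, P* ≈ 100

From dP/dt = 0: 0.0141C* = 0.434, so C* = 30.8.
From dR/dt = 0: 1.09(1 - R*/1060) = 0.0135·30.8, giving R* = 1060·(1 - 0.381) = 656.
From dC/dt = 0: 0.00586·656 - 0.216 = 0.0361P*, so P* = 3.63/0.0361 = 100.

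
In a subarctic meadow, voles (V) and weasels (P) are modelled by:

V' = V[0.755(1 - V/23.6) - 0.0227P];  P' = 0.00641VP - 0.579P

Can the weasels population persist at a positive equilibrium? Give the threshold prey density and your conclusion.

Threshold V = 90.3; K < 90.3, so no, the predator goes extinct.

The predator equation gives dP/dt > 0 only when V > 0.579/0.00641 = 90.3.
Without the predator, V → K = 23.6. Since 23.6 < 90.3, the predator cannot invade.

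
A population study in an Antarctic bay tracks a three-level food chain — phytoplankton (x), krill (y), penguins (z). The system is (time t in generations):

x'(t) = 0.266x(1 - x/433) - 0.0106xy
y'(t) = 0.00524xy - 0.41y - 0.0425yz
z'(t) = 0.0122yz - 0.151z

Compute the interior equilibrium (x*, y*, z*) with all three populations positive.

From dz/dt = 0: 0.0122y* = 0.151, so y* = 12.4.
From dx/dt = 0: 0.266(1 - x*/433) = 0.0106·12.4, giving x* = 433·(1 - 0.493) = 219.
From dy/dt = 0: 0.00524·219 - 0.41 = 0.0425z*, so z* = 0.74/0.0425 = 17.4.

x* ≈ 219, y* ≈ 12.4, z* ≈ 17.4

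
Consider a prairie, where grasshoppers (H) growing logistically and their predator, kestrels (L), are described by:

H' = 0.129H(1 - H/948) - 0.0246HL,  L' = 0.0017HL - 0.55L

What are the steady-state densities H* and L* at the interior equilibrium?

H* ≈ 324, L* ≈ 3.45

From dL/dt = 0 with L > 0: 0.0017H* = 0.55, so H* = 324.
Substitute into dH/dt = 0: 0.129(1 - 324/948) = 0.0246L*.
The bracket is 0.659, giving L* = 0.085/0.0246 = 3.45.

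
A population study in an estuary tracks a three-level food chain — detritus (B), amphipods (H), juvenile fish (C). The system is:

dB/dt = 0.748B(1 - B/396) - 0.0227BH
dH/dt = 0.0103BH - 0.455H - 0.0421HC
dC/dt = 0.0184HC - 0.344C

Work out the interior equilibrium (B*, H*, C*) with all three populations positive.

B* ≈ 171, H* ≈ 18.7, C* ≈ 31.1

From dC/dt = 0: 0.0184H* = 0.344, so H* = 18.7.
From dB/dt = 0: 0.748(1 - B*/396) = 0.0227·18.7, giving B* = 396·(1 - 0.567) = 171.
From dH/dt = 0: 0.0103·171 - 0.455 = 0.0421C*, so C* = 1.31/0.0421 = 31.1.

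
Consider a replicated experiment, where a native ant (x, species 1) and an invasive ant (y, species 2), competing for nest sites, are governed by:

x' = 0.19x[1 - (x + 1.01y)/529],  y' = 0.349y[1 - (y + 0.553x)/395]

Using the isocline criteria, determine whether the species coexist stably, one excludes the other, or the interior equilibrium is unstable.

stable coexistence

Compare the nullcline intercepts: K1/α12 = 529/1.01 = 524 > K2 = 395; K2/α21 = 395/0.553 = 714 > K1 = 529.
Since both inequalities hold, each species can invade when rare, so the interior equilibrium is stable.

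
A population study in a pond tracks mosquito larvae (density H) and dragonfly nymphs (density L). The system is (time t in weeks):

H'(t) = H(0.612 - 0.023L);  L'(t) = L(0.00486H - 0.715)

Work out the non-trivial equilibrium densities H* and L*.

H* ≈ 147, L* ≈ 26.6

Set dL/dt = 0 with L > 0: 0.00486H - 0.715 = 0, so H* = 0.715/0.00486 = 147.
Set dH/dt = 0 with H > 0: 0.612 - 0.023L = 0, so L* = 0.612/0.023 = 26.6.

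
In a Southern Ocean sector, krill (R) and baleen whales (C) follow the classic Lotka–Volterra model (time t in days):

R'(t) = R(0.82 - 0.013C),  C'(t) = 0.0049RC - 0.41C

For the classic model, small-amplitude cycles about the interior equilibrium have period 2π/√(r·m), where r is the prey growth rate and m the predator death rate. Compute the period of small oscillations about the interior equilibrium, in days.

T ≈ 10.8 days

Here r = 0.82 and m = 0.41, so r·m = 0.336.
ω = √0.336 = 0.58 per day, hence T = 2π/ω ≈ 10.8 days.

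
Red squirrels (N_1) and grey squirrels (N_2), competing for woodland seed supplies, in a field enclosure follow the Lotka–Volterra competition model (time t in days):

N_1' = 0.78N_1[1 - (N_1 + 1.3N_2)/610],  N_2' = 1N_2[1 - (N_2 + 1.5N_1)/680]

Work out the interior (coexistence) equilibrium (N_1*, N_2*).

N_1* ≈ 288, N_2* ≈ 247

Setting both brackets to zero gives the nullclines N_1 + 1.3N_2 = 610 and 1.5N_1 + N_2 = 680.
Substituting N_2 = 680 - 1.5N_1 into the first: N_1(1 - 1.3·1.5) = 610 - 1.3·680.
So N_1* = -274/-0.95 = 288, and then N_2* = 680 - 1.5·288 = 247.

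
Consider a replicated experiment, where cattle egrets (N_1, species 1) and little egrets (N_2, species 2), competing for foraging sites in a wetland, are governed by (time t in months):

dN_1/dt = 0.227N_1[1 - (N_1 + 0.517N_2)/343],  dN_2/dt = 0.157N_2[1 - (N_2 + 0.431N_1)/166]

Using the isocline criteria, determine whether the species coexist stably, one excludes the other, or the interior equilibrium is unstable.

Compare the nullcline intercepts: K1/α12 = 343/0.517 = 663 > K2 = 166; K2/α21 = 166/0.431 = 385 > K1 = 343.
Since both inequalities hold, each species can invade when rare, so the interior equilibrium is stable.

stable coexistence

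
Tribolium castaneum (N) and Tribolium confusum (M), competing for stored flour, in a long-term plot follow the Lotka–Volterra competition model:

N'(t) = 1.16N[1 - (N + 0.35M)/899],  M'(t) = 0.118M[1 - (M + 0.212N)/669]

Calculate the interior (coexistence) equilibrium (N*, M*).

N* ≈ 718, M* ≈ 517

Setting both brackets to zero gives the nullclines N + 0.35M = 899 and 0.212N + M = 669.
Substituting M = 669 - 0.212N into the first: N(1 - 0.35·0.212) = 899 - 0.35·669.
So N* = 665/0.926 = 718, and then M* = 669 - 0.212·718 = 517.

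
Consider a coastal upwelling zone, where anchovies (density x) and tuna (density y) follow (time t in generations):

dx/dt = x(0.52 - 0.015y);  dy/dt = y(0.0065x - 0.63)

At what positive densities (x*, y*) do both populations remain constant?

x* ≈ 96.9, y* ≈ 34.7

Set dy/dt = 0 with y > 0: 0.0065x - 0.63 = 0, so x* = 0.63/0.0065 = 96.9.
Set dx/dt = 0 with x > 0: 0.52 - 0.015y = 0, so y* = 0.52/0.015 = 34.7.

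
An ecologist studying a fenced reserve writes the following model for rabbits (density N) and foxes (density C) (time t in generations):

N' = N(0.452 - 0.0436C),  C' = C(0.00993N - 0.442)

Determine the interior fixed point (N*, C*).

Set dC/dt = 0 with C > 0: 0.00993N - 0.442 = 0, so N* = 0.442/0.00993 = 44.5.
Set dN/dt = 0 with N > 0: 0.452 - 0.0436C = 0, so C* = 0.452/0.0436 = 10.4.

N* ≈ 44.5, C* ≈ 10.4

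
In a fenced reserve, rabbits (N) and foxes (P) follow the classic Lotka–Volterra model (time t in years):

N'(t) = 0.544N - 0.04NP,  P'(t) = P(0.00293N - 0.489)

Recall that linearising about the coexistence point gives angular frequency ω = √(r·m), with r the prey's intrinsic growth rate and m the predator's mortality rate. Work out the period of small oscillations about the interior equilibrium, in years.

T ≈ 12.2 years

Here r = 0.544 and m = 0.489, so r·m = 0.266.
ω = √0.266 = 0.516 per year, hence T = 2π/ω ≈ 12.2 years.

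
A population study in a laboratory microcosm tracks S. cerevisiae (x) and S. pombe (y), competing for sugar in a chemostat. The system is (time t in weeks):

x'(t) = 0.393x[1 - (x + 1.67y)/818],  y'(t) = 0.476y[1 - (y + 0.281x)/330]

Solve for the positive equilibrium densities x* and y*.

x* ≈ 503, y* ≈ 189

Setting both brackets to zero gives the nullclines x + 1.67y = 818 and 0.281x + y = 330.
Substituting y = 330 - 0.281x into the first: x(1 - 1.67·0.281) = 818 - 1.67·330.
So x* = 267/0.531 = 503, and then y* = 330 - 0.281·503 = 189.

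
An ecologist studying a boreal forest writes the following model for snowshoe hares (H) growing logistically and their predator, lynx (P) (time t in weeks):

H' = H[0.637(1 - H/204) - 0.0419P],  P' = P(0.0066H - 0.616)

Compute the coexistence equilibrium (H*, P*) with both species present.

From dP/dt = 0 with P > 0: 0.0066H* = 0.616, so H* = 93.3.
Substitute into dH/dt = 0: 0.637(1 - 93.3/204) = 0.0419P*.
The bracket is 0.542, giving P* = 0.346/0.0419 = 8.25.

H* ≈ 93.3, P* ≈ 8.25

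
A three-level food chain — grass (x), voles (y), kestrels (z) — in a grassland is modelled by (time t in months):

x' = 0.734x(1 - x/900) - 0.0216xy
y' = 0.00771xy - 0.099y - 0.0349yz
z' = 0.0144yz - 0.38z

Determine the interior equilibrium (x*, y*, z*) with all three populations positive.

x* ≈ 201, y* ≈ 26.4, z* ≈ 41.6

From dz/dt = 0: 0.0144y* = 0.38, so y* = 26.4.
From dx/dt = 0: 0.734(1 - x*/900) = 0.0216·26.4, giving x* = 900·(1 - 0.777) = 201.
From dy/dt = 0: 0.00771·201 - 0.099 = 0.0349z*, so z* = 1.45/0.0349 = 41.6.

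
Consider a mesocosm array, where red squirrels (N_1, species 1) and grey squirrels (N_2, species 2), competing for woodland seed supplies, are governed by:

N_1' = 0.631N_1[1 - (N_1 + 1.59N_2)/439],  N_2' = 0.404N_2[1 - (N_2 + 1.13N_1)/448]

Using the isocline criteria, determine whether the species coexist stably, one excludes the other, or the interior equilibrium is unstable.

Compare the nullcline intercepts: K1/α12 = 439/1.59 = 276 < K2 = 448; K2/α21 = 448/1.13 = 396 < K1 = 439.
Since both are reversed, neither can invade when rare; the interior point is a saddle.

unstable coexistence (outcome depends on initial conditions)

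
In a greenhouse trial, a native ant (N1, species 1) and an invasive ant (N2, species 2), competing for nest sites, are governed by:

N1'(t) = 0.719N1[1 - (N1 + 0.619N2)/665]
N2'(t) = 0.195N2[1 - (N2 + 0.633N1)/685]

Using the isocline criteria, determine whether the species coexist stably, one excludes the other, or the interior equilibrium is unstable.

stable coexistence

Compare the nullcline intercepts: K1/α12 = 665/0.619 = 1070 > K2 = 685; K2/α21 = 685/0.633 = 1080 > K1 = 665.
Since both inequalities hold, each species can invade when rare, so the interior equilibrium is stable.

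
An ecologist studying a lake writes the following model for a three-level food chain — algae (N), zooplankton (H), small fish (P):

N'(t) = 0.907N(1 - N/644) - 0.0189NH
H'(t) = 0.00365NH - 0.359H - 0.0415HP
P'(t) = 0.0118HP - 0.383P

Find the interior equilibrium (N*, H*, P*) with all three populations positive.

N* ≈ 208, H* ≈ 32.5, P* ≈ 9.68

From dP/dt = 0: 0.0118H* = 0.383, so H* = 32.5.
From dN/dt = 0: 0.907(1 - N*/644) = 0.0189·32.5, giving N* = 644·(1 - 0.676) = 208.
From dH/dt = 0: 0.00365·208 - 0.359 = 0.0415P*, so P* = 0.402/0.0415 = 9.68.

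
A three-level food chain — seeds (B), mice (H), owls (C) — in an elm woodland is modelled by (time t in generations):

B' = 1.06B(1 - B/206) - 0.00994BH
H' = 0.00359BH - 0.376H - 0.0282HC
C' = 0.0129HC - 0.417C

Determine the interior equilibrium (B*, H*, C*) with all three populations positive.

B* ≈ 144, H* ≈ 32.3, C* ≈ 4.94

From dC/dt = 0: 0.0129H* = 0.417, so H* = 32.3.
From dB/dt = 0: 1.06(1 - B*/206) = 0.00994·32.3, giving B* = 206·(1 - 0.303) = 144.
From dH/dt = 0: 0.00359·144 - 0.376 = 0.0282C*, so C* = 0.139/0.0282 = 4.94.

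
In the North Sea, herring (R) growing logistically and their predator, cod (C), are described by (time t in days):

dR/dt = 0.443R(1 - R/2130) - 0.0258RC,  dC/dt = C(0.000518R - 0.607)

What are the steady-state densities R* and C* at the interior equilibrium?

R* ≈ 1170, C* ≈ 7.72

From dC/dt = 0 with C > 0: 0.000518R* = 0.607, so R* = 1170.
Substitute into dR/dt = 0: 0.443(1 - 1170/2130) = 0.0258C*.
The bracket is 0.45, giving C* = 0.199/0.0258 = 7.72.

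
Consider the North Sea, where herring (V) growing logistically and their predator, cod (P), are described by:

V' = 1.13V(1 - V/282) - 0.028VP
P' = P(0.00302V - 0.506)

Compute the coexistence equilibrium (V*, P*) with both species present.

V* ≈ 168, P* ≈ 16.4

From dP/dt = 0 with P > 0: 0.00302V* = 0.506, so V* = 168.
Substitute into dV/dt = 0: 1.13(1 - 168/282) = 0.028P*.
The bracket is 0.406, giving P* = 0.459/0.028 = 16.4.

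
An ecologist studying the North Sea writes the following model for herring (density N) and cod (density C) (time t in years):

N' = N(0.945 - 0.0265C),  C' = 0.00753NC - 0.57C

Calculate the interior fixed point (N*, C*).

N* ≈ 75.7, C* ≈ 35.7

Set dC/dt = 0 with C > 0: 0.00753N - 0.57 = 0, so N* = 0.57/0.00753 = 75.7.
Set dN/dt = 0 with N > 0: 0.945 - 0.0265C = 0, so C* = 0.945/0.0265 = 35.7.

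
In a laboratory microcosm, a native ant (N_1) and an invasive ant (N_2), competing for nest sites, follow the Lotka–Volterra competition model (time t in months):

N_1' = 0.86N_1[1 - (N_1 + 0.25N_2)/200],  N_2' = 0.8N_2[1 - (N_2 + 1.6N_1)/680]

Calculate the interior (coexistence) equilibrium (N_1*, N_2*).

N_1* ≈ 50, N_2* ≈ 600

Setting both brackets to zero gives the nullclines N_1 + 0.25N_2 = 200 and 1.6N_1 + N_2 = 680.
Substituting N_2 = 680 - 1.6N_1 into the first: N_1(1 - 0.25·1.6) = 200 - 0.25·680.
So N_1* = 30/0.6 = 50, and then N_2* = 680 - 1.6·50 = 600.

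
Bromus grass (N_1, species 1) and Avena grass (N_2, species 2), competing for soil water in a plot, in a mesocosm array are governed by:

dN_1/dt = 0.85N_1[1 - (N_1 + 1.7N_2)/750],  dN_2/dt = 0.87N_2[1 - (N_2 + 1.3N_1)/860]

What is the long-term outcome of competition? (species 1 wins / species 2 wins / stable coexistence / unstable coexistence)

Compare the nullcline intercepts: K1/α12 = 750/1.7 = 441 < K2 = 860; K2/α21 = 860/1.3 = 662 < K1 = 750.
Since both are reversed, neither can invade when rare; the interior point is a saddle.

unstable coexistence (outcome depends on initial conditions)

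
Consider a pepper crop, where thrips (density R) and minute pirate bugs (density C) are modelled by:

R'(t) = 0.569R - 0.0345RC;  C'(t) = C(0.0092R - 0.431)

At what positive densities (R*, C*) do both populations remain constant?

Set dC/dt = 0 with C > 0: 0.0092R - 0.431 = 0, so R* = 0.431/0.0092 = 46.8.
Set dR/dt = 0 with R > 0: 0.569 - 0.0345C = 0, so C* = 0.569/0.0345 = 16.5.

R* ≈ 46.8, C* ≈ 16.5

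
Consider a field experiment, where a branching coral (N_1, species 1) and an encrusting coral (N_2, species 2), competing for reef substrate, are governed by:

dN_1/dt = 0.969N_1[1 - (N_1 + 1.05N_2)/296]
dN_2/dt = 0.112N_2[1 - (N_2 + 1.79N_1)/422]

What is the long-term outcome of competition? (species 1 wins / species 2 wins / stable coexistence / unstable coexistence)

unstable coexistence (outcome depends on initial conditions)

Compare the nullcline intercepts: K1/α12 = 296/1.05 = 282 < K2 = 422; K2/α21 = 422/1.79 = 236 < K1 = 296.
Since both are reversed, neither can invade when rare; the interior point is a saddle.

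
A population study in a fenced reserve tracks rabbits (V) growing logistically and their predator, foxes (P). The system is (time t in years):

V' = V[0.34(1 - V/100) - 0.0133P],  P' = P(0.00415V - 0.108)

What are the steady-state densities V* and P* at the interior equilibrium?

From dP/dt = 0 with P > 0: 0.00415V* = 0.108, so V* = 26.
Substitute into dV/dt = 0: 0.34(1 - 26/100) = 0.0133P*.
The bracket is 0.74, giving P* = 0.252/0.0133 = 18.9.

V* ≈ 26, P* ≈ 18.9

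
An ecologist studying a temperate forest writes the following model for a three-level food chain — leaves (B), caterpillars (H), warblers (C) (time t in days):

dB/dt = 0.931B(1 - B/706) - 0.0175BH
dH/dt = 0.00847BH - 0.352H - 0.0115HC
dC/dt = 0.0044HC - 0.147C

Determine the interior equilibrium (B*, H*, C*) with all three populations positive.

From dC/dt = 0: 0.0044H* = 0.147, so H* = 33.4.
From dB/dt = 0: 0.931(1 - B*/706) = 0.0175·33.4, giving B* = 706·(1 - 0.628) = 263.
From dH/dt = 0: 0.00847·263 - 0.352 = 0.0115C*, so C* = 1.87/0.0115 = 163.

B* ≈ 263, H* ≈ 33.4, C* ≈ 163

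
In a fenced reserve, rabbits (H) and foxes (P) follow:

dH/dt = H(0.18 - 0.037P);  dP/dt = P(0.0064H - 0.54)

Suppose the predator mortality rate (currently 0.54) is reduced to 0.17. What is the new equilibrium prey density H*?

At the interior fixed point, setting dP/dt = 0 with P > 0 fixes H* = (predator death rate)/(HP coefficient) — independent of the other coefficients.
With the change, H* = 0.17/0.0064 = 26.6; it falls from 84.4.

H* ≈ 26.6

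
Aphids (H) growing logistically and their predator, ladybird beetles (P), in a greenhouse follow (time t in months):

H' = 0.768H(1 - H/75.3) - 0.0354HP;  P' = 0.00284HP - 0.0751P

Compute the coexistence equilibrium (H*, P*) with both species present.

H* ≈ 26.4, P* ≈ 14.1

From dP/dt = 0 with P > 0: 0.00284H* = 0.0751, so H* = 26.4.
Substitute into dH/dt = 0: 0.768(1 - 26.4/75.3) = 0.0354P*.
The bracket is 0.649, giving P* = 0.498/0.0354 = 14.1.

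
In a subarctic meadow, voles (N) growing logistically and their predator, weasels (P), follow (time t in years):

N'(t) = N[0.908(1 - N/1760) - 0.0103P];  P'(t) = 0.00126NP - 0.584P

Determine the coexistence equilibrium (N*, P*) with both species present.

N* ≈ 463, P* ≈ 64.9

From dP/dt = 0 with P > 0: 0.00126N* = 0.584, so N* = 463.
Substitute into dN/dt = 0: 0.908(1 - 463/1760) = 0.0103P*.
The bracket is 0.737, giving P* = 0.669/0.0103 = 64.9.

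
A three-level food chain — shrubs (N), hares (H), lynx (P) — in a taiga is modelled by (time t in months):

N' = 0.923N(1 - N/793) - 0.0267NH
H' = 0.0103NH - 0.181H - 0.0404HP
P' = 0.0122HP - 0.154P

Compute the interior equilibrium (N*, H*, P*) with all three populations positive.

From dP/dt = 0: 0.0122H* = 0.154, so H* = 12.6.
From dN/dt = 0: 0.923(1 - N*/793) = 0.0267·12.6, giving N* = 793·(1 - 0.365) = 503.
From dH/dt = 0: 0.0103·503 - 0.181 = 0.0404P*, so P* = 5/0.0404 = 124.

N* ≈ 503, H* ≈ 12.6, P* ≈ 124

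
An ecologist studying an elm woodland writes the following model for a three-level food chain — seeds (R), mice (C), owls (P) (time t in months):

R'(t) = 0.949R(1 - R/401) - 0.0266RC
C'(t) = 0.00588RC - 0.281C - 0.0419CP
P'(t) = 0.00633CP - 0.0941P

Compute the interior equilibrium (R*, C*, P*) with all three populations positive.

R* ≈ 234, C* ≈ 14.9, P* ≈ 26.1

From dP/dt = 0: 0.00633C* = 0.0941, so C* = 14.9.
From dR/dt = 0: 0.949(1 - R*/401) = 0.0266·14.9, giving R* = 401·(1 - 0.417) = 234.
From dC/dt = 0: 0.00588·234 - 0.281 = 0.0419P*, so P* = 1.09/0.0419 = 26.1.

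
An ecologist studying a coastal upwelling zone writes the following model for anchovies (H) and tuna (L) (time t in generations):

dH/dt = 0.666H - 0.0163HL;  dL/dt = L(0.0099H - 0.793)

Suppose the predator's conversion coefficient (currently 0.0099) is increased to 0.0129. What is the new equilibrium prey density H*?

At the interior fixed point, setting dL/dt = 0 with L > 0 fixes H* = (predator death rate)/(HL coefficient) — independent of the other coefficients.
With the change, H* = 0.793/0.0129 = 61.5; it falls from 80.1.

H* ≈ 61.5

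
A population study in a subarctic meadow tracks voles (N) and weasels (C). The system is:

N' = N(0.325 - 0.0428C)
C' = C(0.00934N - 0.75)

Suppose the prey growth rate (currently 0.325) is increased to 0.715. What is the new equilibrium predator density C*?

At the interior fixed point, setting dN/dt = 0 with N > 0 fixes C* = (prey growth rate)/(NC coefficient) — independent of the other coefficients.
With the change, C* = 0.715/0.0428 = 16.7; it rises from 7.59.

C* ≈ 16.7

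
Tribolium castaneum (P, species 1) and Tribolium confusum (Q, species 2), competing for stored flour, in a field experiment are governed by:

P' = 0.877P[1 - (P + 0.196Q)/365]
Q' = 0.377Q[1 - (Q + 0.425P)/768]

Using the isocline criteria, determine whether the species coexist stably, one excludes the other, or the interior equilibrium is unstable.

stable coexistence

Compare the nullcline intercepts: K1/α12 = 365/0.196 = 1860 > K2 = 768; K2/α21 = 768/0.425 = 1810 > K1 = 365.
Since both inequalities hold, each species can invade when rare, so the interior equilibrium is stable.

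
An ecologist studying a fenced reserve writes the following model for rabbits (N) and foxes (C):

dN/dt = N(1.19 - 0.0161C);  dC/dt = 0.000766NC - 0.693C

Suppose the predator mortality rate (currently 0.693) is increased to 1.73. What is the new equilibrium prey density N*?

N* ≈ 2260

At the interior fixed point, setting dC/dt = 0 with C > 0 fixes N* = (predator death rate)/(NC coefficient) — independent of the other coefficients.
With the change, N* = 1.73/0.000766 = 2260; it rises from 905.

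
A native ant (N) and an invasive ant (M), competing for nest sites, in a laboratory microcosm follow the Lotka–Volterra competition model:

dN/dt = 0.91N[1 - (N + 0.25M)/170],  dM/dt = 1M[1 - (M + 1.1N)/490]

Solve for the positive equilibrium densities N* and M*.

N* ≈ 65.5, M* ≈ 418

Setting both brackets to zero gives the nullclines N + 0.25M = 170 and 1.1N + M = 490.
Substituting M = 490 - 1.1N into the first: N(1 - 0.25·1.1) = 170 - 0.25·490.
So N* = 47.5/0.725 = 65.5, and then M* = 490 - 1.1·65.5 = 418.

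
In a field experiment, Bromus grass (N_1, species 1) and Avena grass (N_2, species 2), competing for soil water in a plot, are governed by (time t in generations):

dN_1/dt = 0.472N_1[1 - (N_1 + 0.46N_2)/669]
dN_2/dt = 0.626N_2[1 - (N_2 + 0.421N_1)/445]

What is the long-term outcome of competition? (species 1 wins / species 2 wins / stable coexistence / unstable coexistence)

stable coexistence

Compare the nullcline intercepts: K1/α12 = 669/0.46 = 1450 > K2 = 445; K2/α21 = 445/0.421 = 1060 > K1 = 669.
Since both inequalities hold, each species can invade when rare, so the interior equilibrium is stable.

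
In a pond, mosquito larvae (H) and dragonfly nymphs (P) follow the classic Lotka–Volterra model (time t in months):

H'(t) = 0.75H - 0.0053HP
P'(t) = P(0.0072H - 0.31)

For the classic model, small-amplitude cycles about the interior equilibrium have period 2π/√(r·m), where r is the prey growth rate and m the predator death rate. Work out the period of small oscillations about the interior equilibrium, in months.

T ≈ 13 months

Here r = 0.75 and m = 0.31, so r·m = 0.232.
ω = √0.232 = 0.482 per month, hence T = 2π/ω ≈ 13 months.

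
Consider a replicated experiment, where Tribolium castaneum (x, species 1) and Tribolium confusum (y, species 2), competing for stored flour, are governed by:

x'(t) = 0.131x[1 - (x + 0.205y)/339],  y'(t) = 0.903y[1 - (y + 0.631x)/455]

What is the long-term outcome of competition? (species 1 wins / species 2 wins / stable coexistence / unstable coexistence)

stable coexistence

Compare the nullcline intercepts: K1/α12 = 339/0.205 = 1650 > K2 = 455; K2/α21 = 455/0.631 = 721 > K1 = 339.
Since both inequalities hold, each species can invade when rare, so the interior equilibrium is stable.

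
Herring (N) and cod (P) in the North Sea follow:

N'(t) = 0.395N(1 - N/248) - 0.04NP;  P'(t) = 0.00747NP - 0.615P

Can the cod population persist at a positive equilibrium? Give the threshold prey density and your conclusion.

The predator equation gives dP/dt > 0 only when N > 0.615/0.00747 = 82.3.
Without the predator, N → K = 248. Since 248 > 82.3, the predator can invade and persist.

Threshold N = 82.3; K > 82.3, so yes, the predator persists.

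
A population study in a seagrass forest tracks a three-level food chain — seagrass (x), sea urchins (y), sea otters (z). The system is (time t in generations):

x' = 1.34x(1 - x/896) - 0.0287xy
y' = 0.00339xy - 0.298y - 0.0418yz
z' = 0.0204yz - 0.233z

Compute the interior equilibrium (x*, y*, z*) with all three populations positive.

x* ≈ 677, y* ≈ 11.4, z* ≈ 47.8

From dz/dt = 0: 0.0204y* = 0.233, so y* = 11.4.
From dx/dt = 0: 1.34(1 - x*/896) = 0.0287·11.4, giving x* = 896·(1 - 0.245) = 677.
From dy/dt = 0: 0.00339·677 - 0.298 = 0.0418z*, so z* = 2/0.0418 = 47.8.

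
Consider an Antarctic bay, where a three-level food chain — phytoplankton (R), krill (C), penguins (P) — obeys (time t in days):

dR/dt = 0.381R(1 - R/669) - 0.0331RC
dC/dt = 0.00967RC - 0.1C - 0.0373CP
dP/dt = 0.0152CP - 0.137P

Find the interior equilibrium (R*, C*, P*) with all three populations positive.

R* ≈ 145, C* ≈ 9.01, P* ≈ 34.9

From dP/dt = 0: 0.0152C* = 0.137, so C* = 9.01.
From dR/dt = 0: 0.381(1 - R*/669) = 0.0331·9.01, giving R* = 669·(1 - 0.783) = 145.
From dC/dt = 0: 0.00967·145 - 0.1 = 0.0373P*, so P* = 1.3/0.0373 = 34.9.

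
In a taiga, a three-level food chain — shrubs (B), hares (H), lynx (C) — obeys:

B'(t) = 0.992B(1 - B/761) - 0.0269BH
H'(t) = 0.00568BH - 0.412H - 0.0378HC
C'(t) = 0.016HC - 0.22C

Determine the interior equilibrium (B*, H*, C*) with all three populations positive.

B* ≈ 477, H* ≈ 13.8, C* ≈ 60.8

From dC/dt = 0: 0.016H* = 0.22, so H* = 13.8.
From dB/dt = 0: 0.992(1 - B*/761) = 0.0269·13.8, giving B* = 761·(1 - 0.373) = 477.
From dH/dt = 0: 0.00568·477 - 0.412 = 0.0378C*, so C* = 2.3/0.0378 = 60.8.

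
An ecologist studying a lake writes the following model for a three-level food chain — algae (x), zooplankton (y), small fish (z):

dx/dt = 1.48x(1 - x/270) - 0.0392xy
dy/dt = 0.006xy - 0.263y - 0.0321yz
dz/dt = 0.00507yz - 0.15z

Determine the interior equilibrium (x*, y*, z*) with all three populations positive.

x* ≈ 58.4, y* ≈ 29.6, z* ≈ 2.73

From dz/dt = 0: 0.00507y* = 0.15, so y* = 29.6.
From dx/dt = 0: 1.48(1 - x*/270) = 0.0392·29.6, giving x* = 270·(1 - 0.784) = 58.4.
From dy/dt = 0: 0.006·58.4 - 0.263 = 0.0321z*, so z* = 0.0875/0.0321 = 2.73.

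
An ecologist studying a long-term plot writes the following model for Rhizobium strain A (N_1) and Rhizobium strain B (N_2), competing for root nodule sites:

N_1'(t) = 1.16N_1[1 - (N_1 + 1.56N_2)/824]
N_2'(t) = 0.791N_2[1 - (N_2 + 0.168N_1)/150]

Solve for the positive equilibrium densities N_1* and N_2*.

Setting both brackets to zero gives the nullclines N_1 + 1.56N_2 = 824 and 0.168N_1 + N_2 = 150.
Substituting N_2 = 150 - 0.168N_1 into the first: N_1(1 - 1.56·0.168) = 824 - 1.56·150.
So N_1* = 590/0.738 = 800, and then N_2* = 150 - 0.168·800 = 15.7.

N_1* ≈ 800, N_2* ≈ 15.7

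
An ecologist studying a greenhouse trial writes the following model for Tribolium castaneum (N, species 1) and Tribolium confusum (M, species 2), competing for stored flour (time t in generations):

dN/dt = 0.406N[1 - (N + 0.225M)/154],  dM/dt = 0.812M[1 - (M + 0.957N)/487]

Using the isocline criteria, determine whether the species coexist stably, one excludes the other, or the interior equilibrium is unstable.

Compare the nullcline intercepts: K1/α12 = 154/0.225 = 684 > K2 = 487; K2/α21 = 487/0.957 = 509 > K1 = 154.
Since both inequalities hold, each species can invade when rare, so the interior equilibrium is stable.

stable coexistence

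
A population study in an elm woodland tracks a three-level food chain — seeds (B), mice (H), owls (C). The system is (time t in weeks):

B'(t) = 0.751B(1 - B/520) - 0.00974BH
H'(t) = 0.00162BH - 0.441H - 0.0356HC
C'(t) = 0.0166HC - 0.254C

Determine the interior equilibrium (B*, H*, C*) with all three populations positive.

From dC/dt = 0: 0.0166H* = 0.254, so H* = 15.3.
From dB/dt = 0: 0.751(1 - B*/520) = 0.00974·15.3, giving B* = 520·(1 - 0.198) = 417.
From dH/dt = 0: 0.00162·417 - 0.441 = 0.0356C*, so C* = 0.234/0.0356 = 6.58.

B* ≈ 417, H* ≈ 15.3, C* ≈ 6.58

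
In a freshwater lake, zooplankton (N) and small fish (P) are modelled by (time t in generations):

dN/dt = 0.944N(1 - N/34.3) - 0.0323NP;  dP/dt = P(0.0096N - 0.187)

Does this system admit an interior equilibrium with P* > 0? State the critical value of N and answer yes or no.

The predator equation gives dP/dt > 0 only when N > 0.187/0.0096 = 19.5.
Without the predator, N → K = 34.3. Since 34.3 > 19.5, the predator can invade and persist.

Threshold N = 19.5; K > 19.5, so yes, the predator persists.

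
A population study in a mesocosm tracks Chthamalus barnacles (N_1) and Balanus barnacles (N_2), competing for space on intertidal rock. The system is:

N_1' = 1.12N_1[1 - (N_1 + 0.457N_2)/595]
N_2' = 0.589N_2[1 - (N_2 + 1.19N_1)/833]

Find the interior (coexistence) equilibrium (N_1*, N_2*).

Setting both brackets to zero gives the nullclines N_1 + 0.457N_2 = 595 and 1.19N_1 + N_2 = 833.
Substituting N_2 = 833 - 1.19N_1 into the first: N_1(1 - 0.457·1.19) = 595 - 0.457·833.
So N_1* = 214/0.456 = 470, and then N_2* = 833 - 1.19·470 = 274.

N_1* ≈ 470, N_2* ≈ 274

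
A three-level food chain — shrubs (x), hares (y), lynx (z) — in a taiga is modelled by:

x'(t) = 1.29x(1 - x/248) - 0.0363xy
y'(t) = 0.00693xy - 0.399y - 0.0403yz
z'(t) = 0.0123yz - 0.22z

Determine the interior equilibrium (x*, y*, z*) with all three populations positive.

x* ≈ 123, y* ≈ 17.9, z* ≈ 11.3

From dz/dt = 0: 0.0123y* = 0.22, so y* = 17.9.
From dx/dt = 0: 1.29(1 - x*/248) = 0.0363·17.9, giving x* = 248·(1 - 0.503) = 123.
From dy/dt = 0: 0.00693·123 - 0.399 = 0.0403z*, so z* = 0.455/0.0403 = 11.3.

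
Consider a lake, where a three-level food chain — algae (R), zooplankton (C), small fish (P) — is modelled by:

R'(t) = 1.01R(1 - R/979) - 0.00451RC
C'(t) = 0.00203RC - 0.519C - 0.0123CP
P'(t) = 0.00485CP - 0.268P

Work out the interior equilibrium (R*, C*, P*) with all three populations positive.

R* ≈ 737, C* ≈ 55.3, P* ≈ 79.5

From dP/dt = 0: 0.00485C* = 0.268, so C* = 55.3.
From dR/dt = 0: 1.01(1 - R*/979) = 0.00451·55.3, giving R* = 979·(1 - 0.247) = 737.
From dC/dt = 0: 0.00203·737 - 0.519 = 0.0123P*, so P* = 0.978/0.0123 = 79.5.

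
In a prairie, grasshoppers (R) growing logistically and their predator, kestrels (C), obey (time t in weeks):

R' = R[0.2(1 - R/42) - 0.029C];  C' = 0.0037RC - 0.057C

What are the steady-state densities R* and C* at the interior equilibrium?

From dC/dt = 0 with C > 0: 0.0037R* = 0.057, so R* = 15.4.
Substitute into dR/dt = 0: 0.2(1 - 15.4/42) = 0.029C*.
The bracket is 0.633, giving C* = 0.127/0.029 = 4.37.

R* ≈ 15.4, C* ≈ 4.37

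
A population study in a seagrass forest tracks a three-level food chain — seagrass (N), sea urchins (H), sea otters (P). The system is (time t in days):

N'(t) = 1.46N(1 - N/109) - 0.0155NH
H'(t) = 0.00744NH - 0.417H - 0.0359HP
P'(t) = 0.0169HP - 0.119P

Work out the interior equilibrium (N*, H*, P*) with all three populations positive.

From dP/dt = 0: 0.0169H* = 0.119, so H* = 7.04.
From dN/dt = 0: 1.46(1 - N*/109) = 0.0155·7.04, giving N* = 109·(1 - 0.0748) = 101.
From dH/dt = 0: 0.00744·101 - 0.417 = 0.0359P*, so P* = 0.333/0.0359 = 9.29.

N* ≈ 101, H* ≈ 7.04, P* ≈ 9.29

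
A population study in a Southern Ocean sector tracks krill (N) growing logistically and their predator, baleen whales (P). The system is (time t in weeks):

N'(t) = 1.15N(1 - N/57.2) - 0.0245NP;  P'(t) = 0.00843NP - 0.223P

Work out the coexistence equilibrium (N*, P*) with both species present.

From dP/dt = 0 with P > 0: 0.00843N* = 0.223, so N* = 26.5.
Substitute into dN/dt = 0: 1.15(1 - 26.5/57.2) = 0.0245P*.
The bracket is 0.538, giving P* = 0.618/0.0245 = 25.2.

N* ≈ 26.5, P* ≈ 25.2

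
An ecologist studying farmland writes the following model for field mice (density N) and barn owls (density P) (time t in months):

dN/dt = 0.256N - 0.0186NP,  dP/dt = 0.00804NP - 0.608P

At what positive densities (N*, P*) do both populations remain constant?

N* ≈ 75.6, P* ≈ 13.8

Set dP/dt = 0 with P > 0: 0.00804N - 0.608 = 0, so N* = 0.608/0.00804 = 75.6.
Set dN/dt = 0 with N > 0: 0.256 - 0.0186P = 0, so P* = 0.256/0.0186 = 13.8.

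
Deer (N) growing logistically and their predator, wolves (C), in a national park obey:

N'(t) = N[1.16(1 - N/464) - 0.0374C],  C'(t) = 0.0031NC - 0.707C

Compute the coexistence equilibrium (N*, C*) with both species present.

From dC/dt = 0 with C > 0: 0.0031N* = 0.707, so N* = 228.
Substitute into dN/dt = 0: 1.16(1 - 228/464) = 0.0374C*.
The bracket is 0.508, giving C* = 0.59/0.0374 = 15.8.

N* ≈ 228, C* ≈ 15.8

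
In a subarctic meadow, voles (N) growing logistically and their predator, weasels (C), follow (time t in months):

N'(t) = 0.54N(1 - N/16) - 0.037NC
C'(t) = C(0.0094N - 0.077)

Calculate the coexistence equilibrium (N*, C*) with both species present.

From dC/dt = 0 with C > 0: 0.0094N* = 0.077, so N* = 8.19.
Substitute into dN/dt = 0: 0.54(1 - 8.19/16) = 0.037C*.
The bracket is 0.488, giving C* = 0.264/0.037 = 7.12.

N* ≈ 8.19, C* ≈ 7.12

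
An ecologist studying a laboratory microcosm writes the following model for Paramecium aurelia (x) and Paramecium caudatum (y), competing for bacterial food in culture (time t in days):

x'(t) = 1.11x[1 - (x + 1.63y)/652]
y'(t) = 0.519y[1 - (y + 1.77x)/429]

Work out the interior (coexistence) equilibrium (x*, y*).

Setting both brackets to zero gives the nullclines x + 1.63y = 652 and 1.77x + y = 429.
Substituting y = 429 - 1.77x into the first: x(1 - 1.63·1.77) = 652 - 1.63·429.
So x* = -47.3/-1.89 = 25.1, and then y* = 429 - 1.77·25.1 = 385.

x* ≈ 25.1, y* ≈ 385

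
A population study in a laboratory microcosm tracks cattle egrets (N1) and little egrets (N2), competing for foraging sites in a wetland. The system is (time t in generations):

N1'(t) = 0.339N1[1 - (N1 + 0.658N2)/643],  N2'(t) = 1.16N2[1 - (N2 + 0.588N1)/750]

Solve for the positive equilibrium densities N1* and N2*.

Setting both brackets to zero gives the nullclines N1 + 0.658N2 = 643 and 0.588N1 + N2 = 750.
Substituting N2 = 750 - 0.588N1 into the first: N1(1 - 0.658·0.588) = 643 - 0.658·750.
So N1* = 150/0.613 = 244, and then N2* = 750 - 0.588·244 = 607.

N1* ≈ 244, N2* ≈ 607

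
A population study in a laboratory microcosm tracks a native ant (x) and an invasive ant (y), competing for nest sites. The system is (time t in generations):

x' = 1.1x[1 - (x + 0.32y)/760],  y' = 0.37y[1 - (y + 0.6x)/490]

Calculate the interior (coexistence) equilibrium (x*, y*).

x* ≈ 747, y* ≈ 42.1

Setting both brackets to zero gives the nullclines x + 0.32y = 760 and 0.6x + y = 490.
Substituting y = 490 - 0.6x into the first: x(1 - 0.32·0.6) = 760 - 0.32·490.
So x* = 603/0.808 = 747, and then y* = 490 - 0.6·747 = 42.1.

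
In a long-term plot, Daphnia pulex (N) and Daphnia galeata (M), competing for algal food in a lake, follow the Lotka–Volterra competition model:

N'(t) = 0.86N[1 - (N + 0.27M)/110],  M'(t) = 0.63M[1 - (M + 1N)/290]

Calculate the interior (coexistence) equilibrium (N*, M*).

Setting both brackets to zero gives the nullclines N + 0.27M = 110 and 1N + M = 290.
Substituting M = 290 - 1N into the first: N(1 - 0.27·1) = 110 - 0.27·290.
So N* = 31.7/0.73 = 43.4, and then M* = 290 - 1·43.4 = 247.

N* ≈ 43.4, M* ≈ 247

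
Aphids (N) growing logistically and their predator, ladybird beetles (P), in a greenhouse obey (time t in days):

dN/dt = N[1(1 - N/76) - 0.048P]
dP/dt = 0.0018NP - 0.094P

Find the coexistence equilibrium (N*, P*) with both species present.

N* ≈ 52.2, P* ≈ 6.52

From dP/dt = 0 with P > 0: 0.0018N* = 0.094, so N* = 52.2.
Substitute into dN/dt = 0: 1(1 - 52.2/76) = 0.048P*.
The bracket is 0.313, giving P* = 0.313/0.048 = 6.52.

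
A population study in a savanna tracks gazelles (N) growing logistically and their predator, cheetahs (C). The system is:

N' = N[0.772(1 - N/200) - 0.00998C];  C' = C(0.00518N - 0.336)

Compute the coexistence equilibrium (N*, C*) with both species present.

N* ≈ 64.9, C* ≈ 52.3

From dC/dt = 0 with C > 0: 0.00518N* = 0.336, so N* = 64.9.
Substitute into dN/dt = 0: 0.772(1 - 64.9/200) = 0.00998C*.
The bracket is 0.676, giving C* = 0.522/0.00998 = 52.3.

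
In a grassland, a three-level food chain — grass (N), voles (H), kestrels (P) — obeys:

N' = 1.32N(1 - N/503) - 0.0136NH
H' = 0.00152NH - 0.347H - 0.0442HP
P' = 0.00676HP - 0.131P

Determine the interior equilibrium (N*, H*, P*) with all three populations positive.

From dP/dt = 0: 0.00676H* = 0.131, so H* = 19.4.
From dN/dt = 0: 1.32(1 - N*/503) = 0.0136·19.4, giving N* = 503·(1 - 0.2) = 403.
From dH/dt = 0: 0.00152·403 - 0.347 = 0.0442P*, so P* = 0.265/0.0442 = 5.99.

N* ≈ 403, H* ≈ 19.4, P* ≈ 5.99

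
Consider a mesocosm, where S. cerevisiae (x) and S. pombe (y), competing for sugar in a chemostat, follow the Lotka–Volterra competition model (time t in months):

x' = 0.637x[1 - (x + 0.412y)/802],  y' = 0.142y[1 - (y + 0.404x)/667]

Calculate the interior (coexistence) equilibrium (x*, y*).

Setting both brackets to zero gives the nullclines x + 0.412y = 802 and 0.404x + y = 667.
Substituting y = 667 - 0.404x into the first: x(1 - 0.412·0.404) = 802 - 0.412·667.
So x* = 527/0.834 = 632, and then y* = 667 - 0.404·632 = 411.

x* ≈ 632, y* ≈ 411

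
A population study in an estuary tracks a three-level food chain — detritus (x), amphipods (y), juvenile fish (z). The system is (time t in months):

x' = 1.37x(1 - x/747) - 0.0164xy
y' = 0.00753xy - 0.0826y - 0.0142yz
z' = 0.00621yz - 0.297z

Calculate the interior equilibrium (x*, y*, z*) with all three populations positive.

x* ≈ 319, y* ≈ 47.8, z* ≈ 164

From dz/dt = 0: 0.00621y* = 0.297, so y* = 47.8.
From dx/dt = 0: 1.37(1 - x*/747) = 0.0164·47.8, giving x* = 747·(1 - 0.573) = 319.
From dy/dt = 0: 0.00753·319 - 0.0826 = 0.0142z*, so z* = 2.32/0.0142 = 164.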